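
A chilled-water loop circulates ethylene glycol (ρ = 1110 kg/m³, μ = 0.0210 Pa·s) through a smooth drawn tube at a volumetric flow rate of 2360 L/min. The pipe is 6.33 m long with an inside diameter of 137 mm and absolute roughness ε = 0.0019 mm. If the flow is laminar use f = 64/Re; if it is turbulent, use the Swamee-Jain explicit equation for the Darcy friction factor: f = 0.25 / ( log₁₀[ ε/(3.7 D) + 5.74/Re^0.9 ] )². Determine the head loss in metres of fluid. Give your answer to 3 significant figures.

h_f ≈ 0.437 m

Q = 2360 L/min = 2360/60000 = 0.03933 m³/s.
Cross-sectional area A = πD²/4 = π(0.137)²/4 = 0.01474 m²; mean velocity V = Q/A = 0.03933/0.01474 = 2.668 m/s.
Reynolds number Re = ρVD/μ = 1110 · 2.668 · 0.137 / 0.021 = 1.932e+04.
Re > 4000 → turbulent. Relative roughness ε/D = 1.9e-06/0.137 = 1.39e-05. Swamee-Jain: f = 0.25/(log₁₀[1.39e-05/3.7 + 5.74/1.932e+04^0.9])² = 0.25/(log₁₀[3.75e-06 + 0.000797])² = 0.25/(-3.096)² = 0.02607.
Darcy-Weisbach: ΔP = f(L/D)(ρV²/2) = 0.02607·(6.33/0.137)·(1110·2.668²/2) = 0.02607·46.2·3951 = 4760 Pa.
Head loss h_f = ΔP/(ρg) = 4760/(1110·9.81) = 0.437 m.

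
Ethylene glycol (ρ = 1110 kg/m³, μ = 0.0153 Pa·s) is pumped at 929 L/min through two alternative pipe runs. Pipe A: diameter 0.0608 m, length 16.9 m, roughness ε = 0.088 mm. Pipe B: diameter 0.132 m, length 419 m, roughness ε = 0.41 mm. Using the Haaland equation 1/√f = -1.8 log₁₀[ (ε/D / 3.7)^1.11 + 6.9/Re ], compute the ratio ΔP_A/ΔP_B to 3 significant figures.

Pipe A: V = Q/A = 0.01548/0.002903 = 5.333 m/s; Re = 2.352e+04; ε/D = 0.00145; Haaland → f = 0.02769; ΔP_A = f(L/D)(ρV²/2) = 1.215e+05 Pa.
Pipe B: V = Q/A = 0.01548/0.01368 = 1.131 m/s; Re = 1.084e+04; ε/D = 0.00311; Haaland → f = 0.03451; ΔP_B = f(L/D)(ρV²/2) = 7.783e+04 Pa.
ΔP_A/ΔP_B = 1.215e+05/7.783e+04 = 1.56.

ΔP_A/ΔP_B ≈ 1.56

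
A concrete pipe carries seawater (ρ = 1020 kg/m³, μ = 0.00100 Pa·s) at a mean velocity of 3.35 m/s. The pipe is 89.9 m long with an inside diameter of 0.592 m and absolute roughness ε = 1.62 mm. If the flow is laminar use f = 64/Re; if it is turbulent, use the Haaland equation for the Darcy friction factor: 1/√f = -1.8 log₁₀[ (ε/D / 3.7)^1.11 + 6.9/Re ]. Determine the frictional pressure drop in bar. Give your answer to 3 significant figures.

ΔP ≈ 0.223 bar

Reynolds number Re = ρVD/μ = 1020 · 3.35 · 0.592 / 0.001 = 2.023e+06.
Re > 4000 → turbulent. Relative roughness ε/D = 0.00162/0.592 = 0.00274. Haaland: 1/√f = -1.8 log₁₀[(0.00274/3.7)^1.11 + 6.9/2.023e+06] = -1.8 log₁₀[0.000335 + 3.41e-06] = 6.248, so f = 0.02562.
Darcy-Weisbach: ΔP = f(L/D)(ρV²/2) = 0.02562·(89.9/0.592)·(1020·3.35²/2) = 0.02562·151.9·5723 = 2.227e+04 Pa.
ΔP = 2.227e+04 Pa = 0.223 bar.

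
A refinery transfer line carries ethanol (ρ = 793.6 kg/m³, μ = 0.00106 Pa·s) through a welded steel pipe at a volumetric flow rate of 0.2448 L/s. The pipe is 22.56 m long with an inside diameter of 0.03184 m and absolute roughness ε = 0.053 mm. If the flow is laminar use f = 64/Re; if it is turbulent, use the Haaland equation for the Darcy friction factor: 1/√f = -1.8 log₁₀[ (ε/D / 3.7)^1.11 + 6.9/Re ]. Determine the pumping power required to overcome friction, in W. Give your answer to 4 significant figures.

Q = 0.2448 L/s = 0.2448/1000 = 0.0002448 m³/s.
Cross-sectional area A = πD²/4 = π(0.03184)²/4 = 0.0007962 m²; mean velocity V = Q/A = 0.0002448/0.0007962 = 0.3075 m/s.
Reynolds number Re = ρVD/μ = 793.6 · 0.3075 · 0.03184 / 0.00106 = 7329.
Re > 4000 → turbulent. Relative roughness ε/D = 5.3e-05/0.03184 = 0.00166. Haaland: 1/√f = -1.8 log₁₀[(0.00166/3.7)^1.11 + 6.9/7329] = -1.8 log₁₀[0.000193 + 0.000941] = 5.302, so f = 0.03558.
Darcy-Weisbach: ΔP = f(L/D)(ρV²/2) = 0.03558·(22.56/0.03184)·(793.6·0.3075²/2) = 0.03558·708.5·37.51 = 945.5 Pa.
Pumping power P = QΔP = 0.0002448·945.5 = 0.23147 W = 0.2315 W.

P ≈ 0.2315 W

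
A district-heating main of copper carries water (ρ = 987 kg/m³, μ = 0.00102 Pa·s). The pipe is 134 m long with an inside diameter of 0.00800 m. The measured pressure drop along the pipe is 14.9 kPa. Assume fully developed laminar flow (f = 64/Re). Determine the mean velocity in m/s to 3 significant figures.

V ≈ 0.218 m/s

For laminar flow, f = 64/Re with Re = ρVD/μ, so Darcy-Weisbach reduces to ΔP = 32μLV/D². Solving for V: V = ΔP·D²/(32μL) = 1.49e+04·(0.008)²/(32·0.00102·134) = 0.218 m/s.
Check: Re = ρVD/μ = 987·0.218·0.008/0.00102 = 1688 < 2300, so the laminar assumption holds.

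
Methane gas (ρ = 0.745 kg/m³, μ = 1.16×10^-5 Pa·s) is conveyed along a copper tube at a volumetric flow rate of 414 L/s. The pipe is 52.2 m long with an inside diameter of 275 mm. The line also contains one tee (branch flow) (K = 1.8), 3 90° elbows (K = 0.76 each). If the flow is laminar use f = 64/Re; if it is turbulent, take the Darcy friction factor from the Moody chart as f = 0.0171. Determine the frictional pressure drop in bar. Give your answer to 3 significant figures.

Q = 414 L/s = 414/1000 = 0.414 m³/s.
Cross-sectional area A = πD²/4 = π(0.275)²/4 = 0.0594 m²; mean velocity V = Q/A = 0.414/0.0594 = 6.97 m/s.
Reynolds number Re = ρVD/μ = 0.745 · 6.97 · 0.275 / 1.16e-05 = 1.231e+05.
Re > 4000 → turbulent; use the Moody-chart value f = 0.0171.
Total minor-loss coefficient ΣK = 1·1.8 + 3·0.76 = 4.08.
ΔP = [f·L/D + ΣK]·(ρV²/2) = [0.0171·52.2/0.275 + 4.08]·(0.745·6.97²/2) = [3.246 + 4.08]·18.1 = 132.6 Pa.
ΔP = 132.6 Pa = 0.00133 bar.

ΔP ≈ 0.00133 bar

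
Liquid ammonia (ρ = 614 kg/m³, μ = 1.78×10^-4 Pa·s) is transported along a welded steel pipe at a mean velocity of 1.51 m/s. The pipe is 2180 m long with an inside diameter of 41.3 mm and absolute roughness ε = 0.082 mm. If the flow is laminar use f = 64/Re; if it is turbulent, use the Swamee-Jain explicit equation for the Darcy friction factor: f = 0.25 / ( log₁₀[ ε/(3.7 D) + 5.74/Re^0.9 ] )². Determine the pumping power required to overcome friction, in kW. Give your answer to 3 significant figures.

P ≈ 1.82 kW

Reynolds number Re = ρVD/μ = 614 · 1.51 · 0.0413 / 0.000178 = 2.151e+05.
Re > 4000 → turbulent. Relative roughness ε/D = 8.2e-05/0.0413 = 0.00199. Swamee-Jain: f = 0.25/(log₁₀[0.00199/3.7 + 5.74/2.151e+05^0.9])² = 0.25/(log₁₀[0.000537 + 9.11e-05])² = 0.25/(-3.202)² = 0.02438.
Darcy-Weisbach: ΔP = f(L/D)(ρV²/2) = 0.02438·(2180/0.0413)·(614·1.51²/2) = 0.02438·5.278e+04·700 = 9.008e+05 Pa.
Q = V·A = 1.51·0.00134 = 0.002023 m³/s.
Pumping power P = QΔP = 0.002023·9.008e+05 = 1822 W = 1.82 kW.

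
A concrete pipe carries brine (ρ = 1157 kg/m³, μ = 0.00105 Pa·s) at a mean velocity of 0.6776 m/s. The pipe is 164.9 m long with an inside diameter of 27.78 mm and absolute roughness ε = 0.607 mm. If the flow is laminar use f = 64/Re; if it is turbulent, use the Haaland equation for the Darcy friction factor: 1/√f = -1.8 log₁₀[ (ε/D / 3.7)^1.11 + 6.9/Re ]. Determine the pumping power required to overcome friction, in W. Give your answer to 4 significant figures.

P ≈ 33.77 W

Reynolds number Re = ρVD/μ = 1157 · 0.6776 · 0.02778 / 0.00105 = 2.074e+04.
Re > 4000 → turbulent. Relative roughness ε/D = 0.000607/0.02778 = 0.0219. Haaland: 1/√f = -1.8 log₁₀[(0.0219/3.7)^1.11 + 6.9/2.074e+04] = -1.8 log₁₀[0.00336 + 0.000333] = 4.379, so f = 0.05214.
Darcy-Weisbach: ΔP = f(L/D)(ρV²/2) = 0.05214·(164.9/0.02778)·(1157·0.6776²/2) = 0.05214·5936·265.6 = 8.221e+04 Pa.
Q = V·A = 0.6776·0.0006061 = 0.0004107 m³/s.
Pumping power P = QΔP = 0.0004107·8.221e+04 = 33.766 W = 33.77 W.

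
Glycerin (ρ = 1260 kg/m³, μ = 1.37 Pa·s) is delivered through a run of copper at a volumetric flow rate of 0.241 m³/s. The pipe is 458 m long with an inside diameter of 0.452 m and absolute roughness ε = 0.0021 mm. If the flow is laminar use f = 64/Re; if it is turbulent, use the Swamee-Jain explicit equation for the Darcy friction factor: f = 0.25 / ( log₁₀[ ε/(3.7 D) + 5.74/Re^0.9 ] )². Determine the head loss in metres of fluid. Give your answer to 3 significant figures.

h_f ≈ 11.9 m

Cross-sectional area A = πD²/4 = π(0.452)²/4 = 0.1605 m²; mean velocity V = Q/A = 0.241/0.1605 = 1.502 m/s.
Reynolds number Re = ρVD/μ = 1260 · 1.502 · 0.452 / 1.37 = 624.4.
Re < 2300 → laminar flow, so f = 64/Re = 64/624.4 = 0.1025 (the turbulent correlation is not needed).
Darcy-Weisbach: ΔP = f(L/D)(ρV²/2) = 0.1025·(458/0.452)·(1260·1.502²/2) = 0.1025·1013·1421 = 1.476e+05 Pa.
Head loss h_f = ΔP/(ρg) = 1.476e+05/(1260·9.81) = 11.9 m.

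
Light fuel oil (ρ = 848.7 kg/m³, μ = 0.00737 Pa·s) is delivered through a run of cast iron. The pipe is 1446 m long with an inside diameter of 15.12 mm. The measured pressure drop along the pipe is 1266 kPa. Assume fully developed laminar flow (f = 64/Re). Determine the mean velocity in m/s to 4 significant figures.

For laminar flow, f = 64/Re with Re = ρVD/μ, so Darcy-Weisbach reduces to ΔP = 32μLV/D². Solving for V: V = ΔP·D²/(32μL) = 1.266e+06·(0.01512)²/(32·0.00737·1446) = 0.8487 m/s.
Check: Re = ρVD/μ = 848.7·0.8487·0.01512/0.00737 = 1478 < 2300, so the laminar assumption holds.

V ≈ 0.8487 m/s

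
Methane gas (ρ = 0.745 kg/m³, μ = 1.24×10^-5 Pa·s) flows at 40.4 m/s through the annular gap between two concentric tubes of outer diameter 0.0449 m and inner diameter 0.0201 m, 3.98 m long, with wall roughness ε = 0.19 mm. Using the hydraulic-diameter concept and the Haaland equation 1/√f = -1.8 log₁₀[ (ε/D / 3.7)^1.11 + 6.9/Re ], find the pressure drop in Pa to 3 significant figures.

ΔP ≈ 3500 Pa

Hydraulic diameter D_h = 4A/P = D_o - D_i = 0.0449 - 0.0201 = 0.0248 m.
Re = ρVD_h/μ = 0.745·40.4·0.0248/1.24e-05 = 6.02e+04.
ε/D_h = 0.00019/0.0248 = 0.00766; Haaland gives 1/√f = -1.8 log₁₀[0.00105+0.000115] = 5.281, so f = 0.03585.
ΔP = f(L/D_h)(ρV²/2) = 0.03585·3.98/0.0248·608 = 3498 Pa.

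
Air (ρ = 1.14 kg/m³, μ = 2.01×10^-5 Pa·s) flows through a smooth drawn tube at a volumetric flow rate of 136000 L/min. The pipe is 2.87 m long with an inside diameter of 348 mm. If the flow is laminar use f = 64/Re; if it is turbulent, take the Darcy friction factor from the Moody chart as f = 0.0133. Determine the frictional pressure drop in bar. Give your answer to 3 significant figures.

Q = 136000 L/min = 136000/60000 = 2.267 m³/s.
Cross-sectional area A = πD²/4 = π(0.348)²/4 = 0.09511 m²; mean velocity V = Q/A = 2.267/0.09511 = 23.83 m/s.
Reynolds number Re = ρVD/μ = 1.14 · 23.83 · 0.348 / 2.01e-05 = 4.704e+05.
Re > 4000 → turbulent; use the Moody-chart value f = 0.0133.
Darcy-Weisbach: ΔP = f(L/D)(ρV²/2) = 0.0133·(2.87/0.348)·(1.14·23.83²/2) = 0.0133·8.247·323.7 = 35.51 Pa.
ΔP = 35.51 Pa = 3.55×10^-4 bar.

ΔP ≈ 3.55×10^-4 bar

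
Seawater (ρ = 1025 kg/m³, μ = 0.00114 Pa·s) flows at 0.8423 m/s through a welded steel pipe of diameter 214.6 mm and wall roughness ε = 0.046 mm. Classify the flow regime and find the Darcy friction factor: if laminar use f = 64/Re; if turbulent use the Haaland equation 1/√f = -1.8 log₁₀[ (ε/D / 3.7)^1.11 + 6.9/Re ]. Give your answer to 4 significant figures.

Re = ρVD/μ = 1025·0.8423·0.2146/0.00114 = 1.625e+05.
Re > 4000 → turbulent. ε/D = 4.6e-05/0.2146 = 0.000214; Haaland: 1/√f = -1.8 log₁₀[1.98e-05 + 4.25e-05] = 7.57, so f = 0.01745.

f ≈ 0.01745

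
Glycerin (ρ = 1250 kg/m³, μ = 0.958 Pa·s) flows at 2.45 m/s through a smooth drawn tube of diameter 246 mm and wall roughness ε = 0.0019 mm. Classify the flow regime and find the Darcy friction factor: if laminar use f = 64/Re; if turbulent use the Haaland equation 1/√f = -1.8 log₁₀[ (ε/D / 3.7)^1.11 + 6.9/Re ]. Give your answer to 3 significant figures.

f ≈ 0.0814

Re = ρVD/μ = 1250·2.45·0.246/0.958 = 786.4.
Re < 2300 → laminar, so f = 64/Re = 0.08138 (roughness is irrelevant in laminar flow).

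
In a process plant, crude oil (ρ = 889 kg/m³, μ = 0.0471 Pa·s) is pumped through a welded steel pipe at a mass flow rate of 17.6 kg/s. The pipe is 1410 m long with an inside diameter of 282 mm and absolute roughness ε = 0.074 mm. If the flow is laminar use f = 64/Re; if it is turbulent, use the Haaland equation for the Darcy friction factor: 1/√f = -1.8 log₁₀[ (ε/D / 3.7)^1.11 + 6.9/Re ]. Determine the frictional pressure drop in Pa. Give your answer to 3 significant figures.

ΔP ≈ 8470 Pa

A = πD²/4 = π(0.282)²/4 = 0.06246 m²; mean velocity V = ṁ/(ρA) = 17.6/(889 · 0.06246) = 0.317 m/s.
Reynolds number Re = ρVD/μ = 889 · 0.317 · 0.282 / 0.0471 = 1687.
Re < 2300 → laminar flow, so f = 64/Re = 64/1687 = 0.03793 (the turbulent correlation is not needed).
Darcy-Weisbach: ΔP = f(L/D)(ρV²/2) = 0.03793·(1410/0.282)·(889·0.317²/2) = 0.03793·5000·44.66 = 8471 Pa.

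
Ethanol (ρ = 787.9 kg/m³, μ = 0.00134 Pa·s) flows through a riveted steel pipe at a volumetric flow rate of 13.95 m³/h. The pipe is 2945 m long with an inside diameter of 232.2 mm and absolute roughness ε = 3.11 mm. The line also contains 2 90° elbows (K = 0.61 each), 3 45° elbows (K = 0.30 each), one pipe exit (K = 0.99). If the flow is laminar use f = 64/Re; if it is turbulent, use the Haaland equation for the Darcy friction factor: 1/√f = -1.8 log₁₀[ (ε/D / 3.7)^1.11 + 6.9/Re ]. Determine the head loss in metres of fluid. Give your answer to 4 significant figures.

h_f ≈ 0.2482 m

Q = 13.95 m³/h = 13.95/3600 = 0.003875 m³/s.
Cross-sectional area A = πD²/4 = π(0.2322)²/4 = 0.04235 m²; mean velocity V = Q/A = 0.003875/0.04235 = 0.09151 m/s.
Reynolds number Re = ρVD/μ = 787.9 · 0.09151 · 0.2322 / 0.00134 = 1.249e+04.
Re > 4000 → turbulent. Relative roughness ε/D = 0.00311/0.2322 = 0.0134. Haaland: 1/√f = -1.8 log₁₀[(0.0134/3.7)^1.11 + 6.9/1.249e+04] = -1.8 log₁₀[0.00195 + 0.000552] = 4.683, so f = 0.0456.
Total minor-loss coefficient ΣK = 2·0.61 + 3·0.3 + 1·0.99 = 3.11.
ΔP = [f·L/D + ΣK]·(ρV²/2) = [0.0456·2945/0.2322 + 3.11]·(787.9·0.09151²/2) = [578.4 + 3.11]·3.299 = 1918 Pa.
Head loss h_f = ΔP/(ρg) = 1918/(787.9·9.81) = 0.2482 m.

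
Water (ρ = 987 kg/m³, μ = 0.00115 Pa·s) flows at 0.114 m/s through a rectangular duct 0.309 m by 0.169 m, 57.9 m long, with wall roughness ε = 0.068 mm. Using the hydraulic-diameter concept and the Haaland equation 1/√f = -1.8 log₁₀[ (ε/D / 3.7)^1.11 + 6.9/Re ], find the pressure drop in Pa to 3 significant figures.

Hydraulic diameter D_h = 4A/P = 4·(0.309·0.169)/(2·(0.309+0.169)) = 0.2089/0.956 = 0.2185 m.
Re = ρVD_h/μ = 987·0.114·0.2185/0.00115 = 2.138e+04.
ε/D_h = 6.8e-05/0.2185 = 0.000311; Haaland gives 1/√f = -1.8 log₁₀[3e-05+0.000323] = 6.215, so f = 0.02589.
ΔP = f(L/D_h)(ρV²/2) = 0.02589·57.9/0.2185·6.414 = 44 Pa.

ΔP ≈ 44.0 Pa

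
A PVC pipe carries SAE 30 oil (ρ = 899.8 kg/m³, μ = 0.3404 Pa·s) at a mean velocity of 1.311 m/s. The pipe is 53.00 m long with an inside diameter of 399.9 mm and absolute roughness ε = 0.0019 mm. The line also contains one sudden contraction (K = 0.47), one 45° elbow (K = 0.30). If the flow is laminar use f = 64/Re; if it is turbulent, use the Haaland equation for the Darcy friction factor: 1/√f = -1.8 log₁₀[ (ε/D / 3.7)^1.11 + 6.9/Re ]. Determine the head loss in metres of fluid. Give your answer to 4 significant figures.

Reynolds number Re = ρVD/μ = 899.8 · 1.311 · 0.3999 / 0.34 = 1386.
Re < 2300 → laminar flow, so f = 64/Re = 64/1386 = 0.04618 (the turbulent correlation is not needed).
Total minor-loss coefficient ΣK = 1·0.47 + 1·0.3 = 0.77.
ΔP = [f·L/D + ΣK]·(ρV²/2) = [0.04618·53/0.3999 + 0.77]·(899.8·1.311²/2) = [6.121 + 0.77]·773.3 = 5328 Pa.
Head loss h_f = ΔP/(ρg) = 5328/(899.8·9.81) = 0.6036 m.

h_f ≈ 0.6036 m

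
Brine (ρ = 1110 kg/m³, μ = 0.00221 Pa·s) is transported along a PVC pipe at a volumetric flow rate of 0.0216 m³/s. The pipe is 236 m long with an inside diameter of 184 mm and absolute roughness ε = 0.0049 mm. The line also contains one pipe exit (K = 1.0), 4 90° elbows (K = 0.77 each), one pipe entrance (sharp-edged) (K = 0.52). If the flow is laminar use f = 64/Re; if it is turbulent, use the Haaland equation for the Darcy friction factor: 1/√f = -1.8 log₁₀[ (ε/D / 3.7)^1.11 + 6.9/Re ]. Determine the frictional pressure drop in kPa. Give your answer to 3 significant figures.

ΔP ≈ 10.6 kPa

Cross-sectional area A = πD²/4 = π(0.184)²/4 = 0.02659 m²; mean velocity V = Q/A = 0.0216/0.02659 = 0.8123 m/s.
Reynolds number Re = ρVD/μ = 1110 · 0.8123 · 0.184 / 0.00221 = 7.507e+04.
Re > 4000 → turbulent. Relative roughness ε/D = 4.9e-06/0.184 = 2.66e-05. Haaland: 1/√f = -1.8 log₁₀[(2.66e-05/3.7)^1.11 + 6.9/7.507e+04] = -1.8 log₁₀[1.96e-06 + 9.19e-05] = 7.249, so f = 0.01903.
Total minor-loss coefficient ΣK = 1·1 + 4·0.77 + 1·0.52 = 4.6.
ΔP = [f·L/D + ΣK]·(ρV²/2) = [0.01903·236/0.184 + 4.6]·(1110·0.8123²/2) = [24.41 + 4.6]·366.2 = 1.062e+04 Pa.
ΔP = 1.062e+04 Pa = 10.6 kPa.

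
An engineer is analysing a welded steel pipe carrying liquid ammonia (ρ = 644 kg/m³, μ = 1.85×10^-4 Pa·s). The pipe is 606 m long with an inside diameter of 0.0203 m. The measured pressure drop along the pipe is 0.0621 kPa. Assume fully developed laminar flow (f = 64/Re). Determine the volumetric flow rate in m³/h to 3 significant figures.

For laminar flow, f = 64/Re with Re = ρVD/μ, so Darcy-Weisbach reduces to ΔP = 32μLV/D². Solving for V: V = ΔP·D²/(32μL) = 62.1·(0.0203)²/(32·0.000185·606) = 0.007133 m/s.
Check: Re = ρVD/μ = 644·0.007133·0.0203/0.000185 = 504.1 < 2300, so the laminar assumption holds.
Q = V·A = 0.007133·(π/4·0.0203²) = 2.309e-06 m³/s = 0.00831 m³/h.

Q ≈ 0.00831 m³/h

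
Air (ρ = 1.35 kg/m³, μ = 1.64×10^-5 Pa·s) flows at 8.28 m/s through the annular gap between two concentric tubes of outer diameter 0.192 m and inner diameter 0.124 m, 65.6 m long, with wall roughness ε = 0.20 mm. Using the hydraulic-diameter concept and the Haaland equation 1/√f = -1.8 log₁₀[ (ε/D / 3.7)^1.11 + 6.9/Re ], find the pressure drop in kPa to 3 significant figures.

ΔP ≈ 1.27 kPa

Hydraulic diameter D_h = 4A/P = D_o - D_i = 0.192 - 0.124 = 0.068 m.
Re = ρVD_h/μ = 1.35·8.28·0.068/1.64e-05 = 4.635e+04.
ε/D_h = 0.0002/0.068 = 0.00294; Haaland gives 1/√f = -1.8 log₁₀[0.000363+0.000149] = 5.924, so f = 0.02849.
ΔP = f(L/D_h)(ρV²/2) = 0.02849·65.6/0.068·46.28 = 1272 Pa.
ΔP = 1.27 kPa.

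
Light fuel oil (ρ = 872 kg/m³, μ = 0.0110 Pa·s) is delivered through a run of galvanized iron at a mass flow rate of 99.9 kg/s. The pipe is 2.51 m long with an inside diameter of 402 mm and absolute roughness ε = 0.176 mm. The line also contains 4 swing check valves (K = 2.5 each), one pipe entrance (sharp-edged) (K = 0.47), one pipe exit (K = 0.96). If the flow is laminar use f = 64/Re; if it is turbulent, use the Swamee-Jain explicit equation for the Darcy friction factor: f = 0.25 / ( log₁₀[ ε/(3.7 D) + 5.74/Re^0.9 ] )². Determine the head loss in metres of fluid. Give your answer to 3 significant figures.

h_f ≈ 0.481 m

A = πD²/4 = π(0.402)²/4 = 0.1269 m²; mean velocity V = ṁ/(ρA) = 99.9/(872 · 0.1269) = 0.9026 m/s.
Reynolds number Re = ρVD/μ = 872 · 0.9026 · 0.402 / 0.011 = 2.876e+04.
Re > 4000 → turbulent. Relative roughness ε/D = 0.000176/0.402 = 0.000438. Swamee-Jain: f = 0.25/(log₁₀[0.000438/3.7 + 5.74/2.876e+04^0.9])² = 0.25/(log₁₀[0.000118 + 0.000557])² = 0.25/(-3.17)² = 0.02487.
Total minor-loss coefficient ΣK = 4·2.5 + 1·0.47 + 1·0.96 = 11.4.
ΔP = [f·L/D + ΣK]·(ρV²/2) = [0.02487·2.51/0.402 + 11.4]·(872·0.9026²/2) = [0.1553 + 11.4]·355.2 = 4115 Pa.
Head loss h_f = ΔP/(ρg) = 4115/(872·9.81) = 0.481 m.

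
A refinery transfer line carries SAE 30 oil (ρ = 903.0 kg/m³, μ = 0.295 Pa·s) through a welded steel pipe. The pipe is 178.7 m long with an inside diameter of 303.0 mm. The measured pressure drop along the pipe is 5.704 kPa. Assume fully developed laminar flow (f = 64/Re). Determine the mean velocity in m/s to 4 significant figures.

V ≈ 0.3104 m/s

For laminar flow, f = 64/Re with Re = ρVD/μ, so Darcy-Weisbach reduces to ΔP = 32μLV/D². Solving for V: V = ΔP·D²/(32μL) = 5704·(0.303)²/(32·0.295·178.7) = 0.3104 m/s.
Check: Re = ρVD/μ = 903·0.3104·0.303/0.295 = 287.9 < 2300, so the laminar assumption holds.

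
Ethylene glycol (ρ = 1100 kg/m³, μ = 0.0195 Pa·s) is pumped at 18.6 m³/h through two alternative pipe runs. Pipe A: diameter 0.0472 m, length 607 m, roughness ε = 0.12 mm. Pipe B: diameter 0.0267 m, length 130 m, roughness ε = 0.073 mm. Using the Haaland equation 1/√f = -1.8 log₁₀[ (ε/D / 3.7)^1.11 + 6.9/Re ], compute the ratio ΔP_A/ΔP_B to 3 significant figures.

Pipe A: V = Q/A = 0.005167/0.00175 = 2.953 m/s; Re = 7862; ε/D = 0.00254; Haaland → f = 0.03605; ΔP_A = f(L/D)(ρV²/2) = 2.223e+06 Pa.
Pipe B: V = Q/A = 0.005167/0.0005599 = 9.228 m/s; Re = 1.39e+04; ε/D = 0.00273; Haaland → f = 0.03252; ΔP_B = f(L/D)(ρV²/2) = 7.416e+06 Pa.
ΔP_A/ΔP_B = 2.223e+06/7.416e+06 = 0.300.

ΔP_A/ΔP_B ≈ 0.300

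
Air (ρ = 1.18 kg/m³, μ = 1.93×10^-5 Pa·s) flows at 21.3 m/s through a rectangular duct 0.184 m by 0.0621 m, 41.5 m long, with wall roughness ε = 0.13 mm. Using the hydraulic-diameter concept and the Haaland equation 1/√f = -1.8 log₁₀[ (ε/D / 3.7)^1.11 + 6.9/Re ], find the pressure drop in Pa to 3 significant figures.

ΔP ≈ 2750 Pa

Hydraulic diameter D_h = 4A/P = 4·(0.184·0.0621)/(2·(0.184+0.0621)) = 0.04571/0.4922 = 0.09286 m.
Re = ρVD_h/μ = 1.18·21.3·0.09286/1.93e-05 = 1.209e+05.
ε/D_h = 0.00013/0.09286 = 0.0014; Haaland gives 1/√f = -1.8 log₁₀[0.000159+5.71e-05] = 6.598, so f = 0.02297.
ΔP = f(L/D_h)(ρV²/2) = 0.02297·41.5/0.09286·267.7 = 2748 Pa.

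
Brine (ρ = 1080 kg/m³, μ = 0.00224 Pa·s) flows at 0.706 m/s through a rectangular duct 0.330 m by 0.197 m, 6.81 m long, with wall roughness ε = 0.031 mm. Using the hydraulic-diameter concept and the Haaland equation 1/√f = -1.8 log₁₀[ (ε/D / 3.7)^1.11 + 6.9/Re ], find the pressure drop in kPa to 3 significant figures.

Hydraulic diameter D_h = 4A/P = 4·(0.33·0.197)/(2·(0.33+0.197)) = 0.26/1.054 = 0.2467 m.
Re = ρVD_h/μ = 1080·0.706·0.2467/0.00224 = 8.398e+04.
ε/D_h = 3.1e-05/0.2467 = 0.000126; Haaland gives 1/√f = -1.8 log₁₀[1.09e-05+8.22e-05] = 7.256, so f = 0.01899.
ΔP = f(L/D_h)(ρV²/2) = 0.01899·6.81/0.2467·269.2 = 141.1 Pa.
ΔP = 0.141 kPa.

ΔP ≈ 0.141 kPa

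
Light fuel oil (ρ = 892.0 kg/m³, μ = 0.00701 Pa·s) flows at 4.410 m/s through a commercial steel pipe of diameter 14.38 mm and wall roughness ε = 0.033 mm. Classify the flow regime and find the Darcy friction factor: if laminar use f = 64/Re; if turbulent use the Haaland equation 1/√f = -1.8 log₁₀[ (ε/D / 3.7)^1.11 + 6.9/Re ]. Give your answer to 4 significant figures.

f ≈ 0.03554

Re = ρVD/μ = 892·4.41·0.01438/0.00701 = 8069.
Re > 4000 → turbulent. ε/D = 3.3e-05/0.01438 = 0.00229; Haaland: 1/√f = -1.8 log₁₀[0.000275 + 0.000855] = 5.304, so f = 0.03554.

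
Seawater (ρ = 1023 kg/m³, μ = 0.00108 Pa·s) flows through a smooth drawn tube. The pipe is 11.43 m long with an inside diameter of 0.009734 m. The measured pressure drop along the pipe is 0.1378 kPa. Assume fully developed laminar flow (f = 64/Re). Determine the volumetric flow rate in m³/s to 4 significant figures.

For laminar flow, f = 64/Re with Re = ρVD/μ, so Darcy-Weisbach reduces to ΔP = 32μLV/D². Solving for V: V = ΔP·D²/(32μL) = 137.8·(0.009734)²/(32·0.00108·11.43) = 0.03305 m/s.
Check: Re = ρVD/μ = 1023·0.03305·0.009734/0.00108 = 304.8 < 2300, so the laminar assumption holds.
Q = V·A = 0.03305·(π/4·0.009734²) = 2.46e-06 m³/s = 2.460×10^-6 m³/s.

Q ≈ 2.460×10^-6 m³/s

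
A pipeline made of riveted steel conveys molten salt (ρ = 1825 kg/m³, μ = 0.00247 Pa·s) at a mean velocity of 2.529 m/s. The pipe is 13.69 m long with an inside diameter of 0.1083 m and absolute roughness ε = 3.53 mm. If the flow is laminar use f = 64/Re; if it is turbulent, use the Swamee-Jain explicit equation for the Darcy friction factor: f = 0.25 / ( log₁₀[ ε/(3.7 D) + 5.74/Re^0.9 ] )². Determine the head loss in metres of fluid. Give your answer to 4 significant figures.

Reynolds number Re = ρVD/μ = 1825 · 2.529 · 0.1083 / 0.00247 = 2.024e+05.
Re > 4000 → turbulent. Relative roughness ε/D = 0.00353/0.1083 = 0.0326. Swamee-Jain: f = 0.25/(log₁₀[0.0326/3.7 + 5.74/2.024e+05^0.9])² = 0.25/(log₁₀[0.00881 + 9.62e-05])² = 0.25/(-2.05)² = 0.05947.
Darcy-Weisbach: ΔP = f(L/D)(ρV²/2) = 0.05947·(13.69/0.1083)·(1825·2.529²/2) = 0.05947·126.4·5836 = 4.387e+04 Pa.
Head loss h_f = ΔP/(ρg) = 4.387e+04/(1825·9.81) = 2.451 m.

h_f ≈ 2.451 m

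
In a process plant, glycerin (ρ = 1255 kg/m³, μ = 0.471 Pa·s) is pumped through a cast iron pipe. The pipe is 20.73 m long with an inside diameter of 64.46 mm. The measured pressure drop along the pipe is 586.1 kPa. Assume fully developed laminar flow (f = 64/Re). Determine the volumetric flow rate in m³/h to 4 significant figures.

Q ≈ 91.57 m³/h

For laminar flow, f = 64/Re with Re = ρVD/μ, so Darcy-Weisbach reduces to ΔP = 32μLV/D². Solving for V: V = ΔP·D²/(32μL) = 5.861e+05·(0.06446)²/(32·0.471·20.73) = 7.794 m/s.
Check: Re = ρVD/μ = 1255·7.794·0.06446/0.471 = 1339 < 2300, so the laminar assumption holds.
Q = V·A = 7.794·(π/4·0.06446²) = 0.02544 m³/s = 91.57 m³/h.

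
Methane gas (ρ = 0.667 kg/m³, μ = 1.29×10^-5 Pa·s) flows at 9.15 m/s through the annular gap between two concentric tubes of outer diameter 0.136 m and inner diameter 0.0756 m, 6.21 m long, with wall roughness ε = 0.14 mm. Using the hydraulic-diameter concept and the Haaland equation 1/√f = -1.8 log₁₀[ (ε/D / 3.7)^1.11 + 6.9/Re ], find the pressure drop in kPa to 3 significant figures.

Hydraulic diameter D_h = 4A/P = D_o - D_i = 0.136 - 0.0756 = 0.0604 m.
Re = ρVD_h/μ = 0.667·9.15·0.0604/1.29e-05 = 2.858e+04.
ε/D_h = 0.00014/0.0604 = 0.00232; Haaland gives 1/√f = -1.8 log₁₀[0.000278+0.000241] = 5.912, so f = 0.02862.
ΔP = f(L/D_h)(ρV²/2) = 0.02862·6.21/0.0604·27.92 = 82.15 Pa.
ΔP = 0.0821 kPa.

ΔP ≈ 0.0821 kPa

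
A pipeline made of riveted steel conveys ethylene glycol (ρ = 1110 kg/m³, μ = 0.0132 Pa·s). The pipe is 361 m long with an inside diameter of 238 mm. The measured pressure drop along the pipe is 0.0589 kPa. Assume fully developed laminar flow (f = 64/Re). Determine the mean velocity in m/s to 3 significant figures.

For laminar flow, f = 64/Re with Re = ρVD/μ, so Darcy-Weisbach reduces to ΔP = 32μLV/D². Solving for V: V = ΔP·D²/(32μL) = 58.9·(0.238)²/(32·0.0132·361) = 0.02188 m/s.
Check: Re = ρVD/μ = 1110·0.02188·0.238/0.0132 = 437.9 < 2300, so the laminar assumption holds.

V ≈ 0.0219 m/s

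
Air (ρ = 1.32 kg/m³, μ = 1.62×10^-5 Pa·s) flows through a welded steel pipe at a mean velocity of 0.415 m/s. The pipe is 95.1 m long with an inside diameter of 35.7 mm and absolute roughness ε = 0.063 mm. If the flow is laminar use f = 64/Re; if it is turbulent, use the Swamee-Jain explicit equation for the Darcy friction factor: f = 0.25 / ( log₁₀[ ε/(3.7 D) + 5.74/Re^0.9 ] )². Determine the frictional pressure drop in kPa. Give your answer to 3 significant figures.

ΔP ≈ 0.0161 kPa

Reynolds number Re = ρVD/μ = 1.32 · 0.415 · 0.0357 / 1.62e-05 = 1207.
Re < 2300 → laminar flow, so f = 64/Re = 64/1207 = 0.05302 (the turbulent correlation is not needed).
Darcy-Weisbach: ΔP = f(L/D)(ρV²/2) = 0.05302·(95.1/0.0357)·(1.32·0.415²/2) = 0.05302·2664·0.1137 = 16.05 Pa.
ΔP = 16.05 Pa = 0.0161 kPa.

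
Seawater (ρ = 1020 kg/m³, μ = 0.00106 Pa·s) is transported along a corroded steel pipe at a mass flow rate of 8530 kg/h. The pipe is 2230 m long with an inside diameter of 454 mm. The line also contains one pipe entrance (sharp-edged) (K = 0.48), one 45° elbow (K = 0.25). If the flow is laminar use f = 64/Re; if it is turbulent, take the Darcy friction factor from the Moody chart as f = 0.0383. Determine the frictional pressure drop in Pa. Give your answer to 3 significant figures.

ṁ = 8530 kg/h = 8530/3600 = 2.369 kg/s.
A = πD²/4 = π(0.454)²/4 = 0.1619 m²; mean velocity V = ṁ/(ρA) = 2.369/(1020 · 0.1619) = 0.01435 m/s.
Reynolds number Re = ρVD/μ = 1020 · 0.01435 · 0.454 / 0.00106 = 6269.
Re > 4000 → turbulent; use the Moody-chart value f = 0.0383.
Total minor-loss coefficient ΣK = 1·0.48 + 1·0.25 = 0.73.
ΔP = [f·L/D + ΣK]·(ρV²/2) = [0.0383·2230/0.454 + 0.73]·(1020·0.01435²/2) = [188.1 + 0.73]·0.105 = 19.83 Pa.

ΔP ≈ 19.8 Pa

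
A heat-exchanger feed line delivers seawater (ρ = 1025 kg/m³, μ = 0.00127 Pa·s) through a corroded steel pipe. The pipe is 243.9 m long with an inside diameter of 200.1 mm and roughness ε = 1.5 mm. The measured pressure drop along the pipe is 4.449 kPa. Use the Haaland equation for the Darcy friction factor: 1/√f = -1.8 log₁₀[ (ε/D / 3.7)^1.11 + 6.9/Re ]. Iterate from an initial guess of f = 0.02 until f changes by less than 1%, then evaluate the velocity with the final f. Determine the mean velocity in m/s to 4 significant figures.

V ≈ 0.4483 m/s

Rearranging Darcy-Weisbach: V = √(2·ΔP·D/(f·L·ρ)). With ε/D = 0.0015/0.2001 = 0.0075, iterate starting from f = 0.02:
  f = 0.02 → V = √(2·4449·0.2001/(0.02·243.9·1025)) = 0.5967 m/s; Re = ρVD/μ = 9.637e+04; f → 0.03522
  f = 0.03522 → V = 0.4497 m/s; Re = 7.262e+04; f → 0.03544
Converged (Δf/f < 1%). With the final f = 0.03544: V = √(2·4449·0.2001/(0.03544·243.9·1025)) = 0.4483 m/s.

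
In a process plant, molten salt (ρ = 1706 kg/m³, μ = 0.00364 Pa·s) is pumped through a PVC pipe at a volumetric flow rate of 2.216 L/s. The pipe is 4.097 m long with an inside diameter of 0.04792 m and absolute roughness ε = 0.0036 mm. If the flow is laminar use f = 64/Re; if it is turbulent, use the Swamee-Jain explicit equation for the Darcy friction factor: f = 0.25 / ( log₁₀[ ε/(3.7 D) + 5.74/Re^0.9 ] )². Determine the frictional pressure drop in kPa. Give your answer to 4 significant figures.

ΔP ≈ 2.650 kPa

Q = 2.216 L/s = 2.216/1000 = 0.002216 m³/s.
Cross-sectional area A = πD²/4 = π(0.04792)²/4 = 0.001804 m²; mean velocity V = Q/A = 0.002216/0.001804 = 1.229 m/s.
Reynolds number Re = ρVD/μ = 1706 · 1.229 · 0.04792 / 0.00364 = 2.76e+04.
Re > 4000 → turbulent. Relative roughness ε/D = 3.6e-06/0.04792 = 7.51e-05. Swamee-Jain: f = 0.25/(log₁₀[7.51e-05/3.7 + 5.74/2.76e+04^0.9])² = 0.25/(log₁₀[2.03e-05 + 0.000578])² = 0.25/(-3.223)² = 0.02407.
Darcy-Weisbach: ΔP = f(L/D)(ρV²/2) = 0.02407·(4.097/0.04792)·(1706·1.229²/2) = 0.02407·85.5·1288 = 2650 Pa.
ΔP = 2650 Pa = 2.650 kPa.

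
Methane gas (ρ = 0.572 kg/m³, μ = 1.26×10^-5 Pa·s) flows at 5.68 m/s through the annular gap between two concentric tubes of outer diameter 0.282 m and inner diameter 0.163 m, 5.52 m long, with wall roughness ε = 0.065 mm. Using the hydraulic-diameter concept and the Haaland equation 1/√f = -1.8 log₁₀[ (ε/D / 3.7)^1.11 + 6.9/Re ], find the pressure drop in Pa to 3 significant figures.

Hydraulic diameter D_h = 4A/P = D_o - D_i = 0.282 - 0.163 = 0.119 m.
Re = ρVD_h/μ = 0.572·5.68·0.119/1.26e-05 = 3.068e+04.
ε/D_h = 6.5e-05/0.119 = 0.000546; Haaland gives 1/√f = -1.8 log₁₀[5.59e-05+0.000225] = 6.393, so f = 0.02447.
ΔP = f(L/D_h)(ρV²/2) = 0.02447·5.52/0.119·9.227 = 10.47 Pa.

ΔP ≈ 10.5 Pa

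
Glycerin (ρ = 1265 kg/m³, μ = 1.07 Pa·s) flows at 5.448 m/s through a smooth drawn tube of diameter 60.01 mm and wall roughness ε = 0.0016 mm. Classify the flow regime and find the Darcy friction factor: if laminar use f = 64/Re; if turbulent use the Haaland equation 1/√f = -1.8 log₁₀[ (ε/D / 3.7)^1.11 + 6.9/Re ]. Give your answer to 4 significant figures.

f ≈ 0.1656

Re = ρVD/μ = 1265·5.448·0.06001/1.07 = 386.5.
Re < 2300 → laminar, so f = 64/Re = 0.1656 (roughness is irrelevant in laminar flow).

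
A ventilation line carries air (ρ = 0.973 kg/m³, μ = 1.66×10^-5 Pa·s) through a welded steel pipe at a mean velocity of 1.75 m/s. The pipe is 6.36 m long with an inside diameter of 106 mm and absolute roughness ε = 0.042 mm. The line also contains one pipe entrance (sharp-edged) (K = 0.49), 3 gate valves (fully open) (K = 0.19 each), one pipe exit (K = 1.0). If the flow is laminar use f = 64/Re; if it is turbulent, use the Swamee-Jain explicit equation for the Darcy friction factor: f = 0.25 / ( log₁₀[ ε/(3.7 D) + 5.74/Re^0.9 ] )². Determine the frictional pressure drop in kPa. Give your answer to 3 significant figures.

Reynolds number Re = ρVD/μ = 0.973 · 1.75 · 0.106 / 1.66e-05 = 1.087e+04.
Re > 4000 → turbulent. Relative roughness ε/D = 4.2e-05/0.106 = 0.000396. Swamee-Jain: f = 0.25/(log₁₀[0.000396/3.7 + 5.74/1.087e+04^0.9])² = 0.25/(log₁₀[0.000107 + 0.00134])² = 0.25/(-2.84)² = 0.03099.
Total minor-loss coefficient ΣK = 1·0.49 + 3·0.19 + 1·1 = 2.06.
ΔP = [f·L/D + ΣK]·(ρV²/2) = [0.03099·6.36/0.106 + 2.06]·(0.973·1.75²/2) = [1.859 + 2.06]·1.49 = 5.839 Pa.
ΔP = 5.839 Pa = 0.00584 kPa.

ΔP ≈ 0.00584 kPa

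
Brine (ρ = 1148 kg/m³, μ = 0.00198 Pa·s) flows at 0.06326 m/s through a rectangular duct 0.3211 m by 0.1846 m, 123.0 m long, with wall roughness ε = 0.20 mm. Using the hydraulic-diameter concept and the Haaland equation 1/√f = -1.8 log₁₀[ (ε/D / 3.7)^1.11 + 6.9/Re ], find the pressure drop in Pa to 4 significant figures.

ΔP ≈ 40.03 Pa

Hydraulic diameter D_h = 4A/P = 4·(0.3211·0.1846)/(2·(0.3211+0.1846)) = 0.2371/1.011 = 0.2344 m.
Re = ρVD_h/μ = 1148·0.06326·0.2344/0.00198 = 8598.
ε/D_h = 0.0002/0.2344 = 0.000853; Haaland gives 1/√f = -1.8 log₁₀[9.18e-05+0.000802] = 5.487, so f = 0.03321.
ΔP = f(L/D_h)(ρV²/2) = 0.03321·123/0.2344·2.297 = 40.03 Pa.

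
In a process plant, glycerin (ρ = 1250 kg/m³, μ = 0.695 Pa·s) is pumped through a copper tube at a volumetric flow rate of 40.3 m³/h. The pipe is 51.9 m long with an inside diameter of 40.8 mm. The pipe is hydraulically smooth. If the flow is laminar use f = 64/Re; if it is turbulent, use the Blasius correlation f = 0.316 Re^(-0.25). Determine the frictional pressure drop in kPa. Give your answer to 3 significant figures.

Q = 40.3 m³/h = 40.3/3600 = 0.01119 m³/s.
Cross-sectional area A = πD²/4 = π(0.0408)²/4 = 0.001307 m²; mean velocity V = Q/A = 0.01119/0.001307 = 8.562 m/s.
Reynolds number Re = ρVD/μ = 1250 · 8.562 · 0.0408 / 0.695 = 628.3.
Re < 2300 → laminar flow, so f = 64/Re = 64/628.3 = 0.1019 (the turbulent correlation is not needed).
Darcy-Weisbach: ΔP = f(L/D)(ρV²/2) = 0.1019·(51.9/0.0408)·(1250·8.562²/2) = 0.1019·1272·4.582e+04 = 5.937e+06 Pa.
ΔP = 5.937e+06 Pa = 5940 kPa.

ΔP ≈ 5940 kPa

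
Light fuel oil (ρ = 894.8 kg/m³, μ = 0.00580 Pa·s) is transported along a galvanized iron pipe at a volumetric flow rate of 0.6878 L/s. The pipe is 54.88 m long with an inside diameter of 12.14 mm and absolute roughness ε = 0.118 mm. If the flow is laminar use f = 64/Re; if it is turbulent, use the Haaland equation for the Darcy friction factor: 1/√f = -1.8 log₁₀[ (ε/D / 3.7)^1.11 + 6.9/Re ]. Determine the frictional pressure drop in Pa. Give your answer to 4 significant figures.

Q = 0.6878 L/s = 0.6878/1000 = 0.0006878 m³/s.
Cross-sectional area A = πD²/4 = π(0.01214)²/4 = 0.0001158 m²; mean velocity V = Q/A = 0.0006878/0.0001158 = 5.942 m/s.
Reynolds number Re = ρVD/μ = 894.8 · 5.942 · 0.01214 / 0.0058 = 1.113e+04.
Re > 4000 → turbulent. Relative roughness ε/D = 0.000118/0.01214 = 0.00972. Haaland: 1/√f = -1.8 log₁₀[(0.00972/3.7)^1.11 + 6.9/1.113e+04] = -1.8 log₁₀[0.00137 + 0.00062] = 4.863, so f = 0.04228.
Darcy-Weisbach: ΔP = f(L/D)(ρV²/2) = 0.04228·(54.88/0.01214)·(894.8·5.942²/2) = 0.04228·4521·1.58e+04 = 3.019e+06 Pa.

ΔP ≈ 3019000 Pa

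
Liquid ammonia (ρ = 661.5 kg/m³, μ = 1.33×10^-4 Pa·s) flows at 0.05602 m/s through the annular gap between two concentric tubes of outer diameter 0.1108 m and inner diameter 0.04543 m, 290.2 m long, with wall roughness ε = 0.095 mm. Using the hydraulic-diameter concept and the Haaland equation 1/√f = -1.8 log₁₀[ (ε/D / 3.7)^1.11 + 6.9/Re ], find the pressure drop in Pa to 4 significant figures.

Hydraulic diameter D_h = 4A/P = D_o - D_i = 0.1108 - 0.04543 = 0.06537 m.
Re = ρVD_h/μ = 661.5·0.05602·0.06537/0.000133 = 1.821e+04.
ε/D_h = 9.5e-05/0.06537 = 0.00145; Haaland gives 1/√f = -1.8 log₁₀[0.000166+0.000379] = 5.875, so f = 0.02897.
ΔP = f(L/D_h)(ρV²/2) = 0.02897·290.2/0.06537·1.038 = 133.5 Pa.

ΔP ≈ 133.5 Pa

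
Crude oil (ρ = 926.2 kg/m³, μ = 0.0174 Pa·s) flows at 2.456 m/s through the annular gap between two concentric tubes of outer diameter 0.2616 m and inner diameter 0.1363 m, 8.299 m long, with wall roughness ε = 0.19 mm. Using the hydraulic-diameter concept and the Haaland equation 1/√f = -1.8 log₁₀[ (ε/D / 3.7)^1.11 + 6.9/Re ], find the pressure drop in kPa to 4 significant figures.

ΔP ≈ 5.489 kPa

Hydraulic diameter D_h = 4A/P = D_o - D_i = 0.2616 - 0.1363 = 0.1253 m.
Re = ρVD_h/μ = 926.2·2.456·0.1253/0.0174 = 1.638e+04.
ε/D_h = 0.00019/0.1253 = 0.00152; Haaland gives 1/√f = -1.8 log₁₀[0.000174+0.000421] = 5.806, so f = 0.02967.
ΔP = f(L/D_h)(ρV²/2) = 0.02967·8.299/0.1253·2793 = 5489 Pa.
ΔP = 5.489 kPa.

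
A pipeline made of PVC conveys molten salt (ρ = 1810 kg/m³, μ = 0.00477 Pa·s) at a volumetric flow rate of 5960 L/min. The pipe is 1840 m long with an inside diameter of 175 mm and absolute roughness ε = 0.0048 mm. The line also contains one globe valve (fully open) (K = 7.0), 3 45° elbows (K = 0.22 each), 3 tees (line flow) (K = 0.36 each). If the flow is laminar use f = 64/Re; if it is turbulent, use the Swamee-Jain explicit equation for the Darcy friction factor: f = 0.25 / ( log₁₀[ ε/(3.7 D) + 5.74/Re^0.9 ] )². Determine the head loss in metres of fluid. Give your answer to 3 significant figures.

Q = 5960 L/min = 5960/60000 = 0.09933 m³/s.
Cross-sectional area A = πD²/4 = π(0.175)²/4 = 0.02405 m²; mean velocity V = Q/A = 0.09933/0.02405 = 4.13 m/s.
Reynolds number Re = ρVD/μ = 1810 · 4.13 · 0.175 / 0.00477 = 2.742e+05.
Re > 4000 → turbulent. Relative roughness ε/D = 4.8e-06/0.175 = 2.74e-05. Swamee-Jain: f = 0.25/(log₁₀[2.74e-05/3.7 + 5.74/2.742e+05^0.9])² = 0.25/(log₁₀[7.41e-06 + 7.32e-05])² = 0.25/(-4.094)² = 0.01492.
Total minor-loss coefficient ΣK = 1·7 + 3·0.22 + 3·0.36 = 8.74.
ΔP = [f·L/D + ΣK]·(ρV²/2) = [0.01492·1840/0.175 + 8.74]·(1810·4.13²/2) = [156.9 + 8.74]·1.544e+04 = 2.556e+06 Pa.
Head loss h_f = ΔP/(ρg) = 2.556e+06/(1810·9.81) = 144 m.

h_f ≈ 144 m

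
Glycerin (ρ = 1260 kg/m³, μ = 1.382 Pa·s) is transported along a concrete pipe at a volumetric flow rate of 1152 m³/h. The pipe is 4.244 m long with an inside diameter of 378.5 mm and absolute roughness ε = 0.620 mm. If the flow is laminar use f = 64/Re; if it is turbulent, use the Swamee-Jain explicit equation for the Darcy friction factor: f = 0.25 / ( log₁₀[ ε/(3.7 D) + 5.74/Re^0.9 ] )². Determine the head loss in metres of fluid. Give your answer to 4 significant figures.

Q = 1152 m³/h = 1152/3600 = 0.32 m³/s.
Cross-sectional area A = πD²/4 = π(0.3785)²/4 = 0.1125 m²; mean velocity V = Q/A = 0.32/0.1125 = 2.844 m/s.
Reynolds number Re = ρVD/μ = 1260 · 2.844 · 0.3785 / 1.38 = 981.4.
Re < 2300 → laminar flow, so f = 64/Re = 64/981.4 = 0.06521 (the turbulent correlation is not needed).
Darcy-Weisbach: ΔP = f(L/D)(ρV²/2) = 0.06521·(4.244/0.3785)·(1260·2.844²/2) = 0.06521·11.21·5096 = 3726 Pa.
Head loss h_f = ΔP/(ρg) = 3726/(1260·9.81) = 0.3014 m.

h_f ≈ 0.3014 m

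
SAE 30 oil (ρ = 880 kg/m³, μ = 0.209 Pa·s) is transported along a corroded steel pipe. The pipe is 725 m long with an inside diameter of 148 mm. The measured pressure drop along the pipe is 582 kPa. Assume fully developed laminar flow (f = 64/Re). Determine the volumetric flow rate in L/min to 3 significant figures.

For laminar flow, f = 64/Re with Re = ρVD/μ, so Darcy-Weisbach reduces to ΔP = 32μLV/D². Solving for V: V = ΔP·D²/(32μL) = 5.82e+05·(0.148)²/(32·0.209·725) = 2.629 m/s.
Check: Re = ρVD/μ = 880·2.629·0.148/0.209 = 1638 < 2300, so the laminar assumption holds.
Q = V·A = 2.629·(π/4·0.148²) = 0.04523 m³/s = 2710 L/min.

Q ≈ 2710 L/min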